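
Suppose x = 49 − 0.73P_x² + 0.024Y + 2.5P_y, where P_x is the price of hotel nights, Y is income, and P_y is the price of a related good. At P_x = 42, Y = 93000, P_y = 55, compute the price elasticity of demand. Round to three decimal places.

At the given point, x = 49 − 0.73(42)² + 0.024(93000) + 2.5(55) = 49 − 1287.72 + 2232 + 137.5 = 1130.78.
∂x/∂P_x = −2·0.73·P_x = -61.32, so E_p = -61.32·(42/1130.78) ≈ -2.278.
|E_p| > 1: demand is elastic.

-2.278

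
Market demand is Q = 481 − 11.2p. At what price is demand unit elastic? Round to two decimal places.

For linear demand Q = a − bp, E = −bp/(a − bp). |E| = 1 ⇒ bp = a − bp ⇒ p = a/(2b).
p = 481/(2·11.2) ≈ 21.47.

21.47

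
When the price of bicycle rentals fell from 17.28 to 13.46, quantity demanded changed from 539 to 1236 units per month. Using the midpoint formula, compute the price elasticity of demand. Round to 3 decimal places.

-3.160

%ΔQ = (1236 − 539)/[(539 + 1236)/2] = 697/887.5 ≈ 0.7854.
%Δp = (13.46 − 17.28)/[(17.28 + 13.46)/2] = -3.82/15.37 ≈ -0.2485.
Arc elasticity E = %ΔQ/%Δp ≈ 0.7854/-0.2485 ≈ -3.160.
|E| > 1: demand is elastic over this range.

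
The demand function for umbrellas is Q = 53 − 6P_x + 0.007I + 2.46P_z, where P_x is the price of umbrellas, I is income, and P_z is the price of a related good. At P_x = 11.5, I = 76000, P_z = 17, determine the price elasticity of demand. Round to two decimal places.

At the given point, Q = 53 − 6(11.5) + 0.007(76000) + 2.46(17) = 53 − 69 + 532 + 41.82 = 557.82.
∂Q/∂P_x = −6, so E_p = (−6)·(11.5/557.82) ≈ -0.12.
|E_p| < 1: demand is inelastic.

-0.12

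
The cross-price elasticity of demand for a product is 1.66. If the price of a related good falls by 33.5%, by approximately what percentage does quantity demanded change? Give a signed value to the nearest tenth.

%ΔQ ≈ E × %ΔP_y = (1.66) × (-33.5%) ≈ -55.6%.

-55.6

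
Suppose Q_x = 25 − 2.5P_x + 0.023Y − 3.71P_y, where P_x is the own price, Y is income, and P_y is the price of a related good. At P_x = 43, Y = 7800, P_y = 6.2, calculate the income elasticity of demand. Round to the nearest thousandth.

First evaluate Q_x: 25 − 2.5(43) + 0.023(7800) − 3.71(6.2) = 25 − 107.5 + 179.4 − 23.002 = 73.898.
∂Q_x/∂Y = +0.023, so E_I = 0.023·(7800/73.898) ≈ 2.428.
E_I > 1: normal good (luxury).

2.428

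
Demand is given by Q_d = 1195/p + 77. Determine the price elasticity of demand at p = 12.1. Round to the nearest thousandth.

-0.562

At p = 12.1, Q_d = 175.7603.
dQ_d/dp = −1195/p² = −8.162.
Point elasticity E = (dQ_d/dp)·(p/Q_d) = -8.162 × 12.1/175.7603 ≈ -0.562.
|E| < 1, so demand is inelastic at this price.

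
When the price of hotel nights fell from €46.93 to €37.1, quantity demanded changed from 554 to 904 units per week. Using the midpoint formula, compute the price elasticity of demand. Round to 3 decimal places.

%Δq = (904 − 554)/[(554 + 904)/2] = 350/729 ≈ 0.4801.
%Δp = (37.1 − 46.93)/[(46.93 + 37.1)/2] = -9.83/42.015 ≈ -0.2340.
Arc elasticity E = %Δq/%Δp ≈ 0.4801/-0.2340 ≈ -2.052.
|E| > 1: demand is elastic over this range.

-2.052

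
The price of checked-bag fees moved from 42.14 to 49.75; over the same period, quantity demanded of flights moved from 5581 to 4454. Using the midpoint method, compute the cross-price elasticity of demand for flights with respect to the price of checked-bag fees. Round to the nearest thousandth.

-1.356

%ΔQ_x = (4454 − 5581)/[(5581+4454)/2] = -1127/5017.5 ≈ -0.2246.
%ΔP_y = (49.75 − 42.14)/[(42.14+49.75)/2] ≈ 0.1656.
E_xy = -0.2246/0.1656 ≈ -1.356.
E_xy < 0, so flights and checked-bag fees are complements.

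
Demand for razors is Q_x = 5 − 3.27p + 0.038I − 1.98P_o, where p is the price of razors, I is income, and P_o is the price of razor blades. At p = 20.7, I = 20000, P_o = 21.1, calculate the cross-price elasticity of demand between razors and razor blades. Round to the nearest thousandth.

Q_x = 5 − 3.27(20.7) + 0.038(20000) − 1.98(21.1) = 5 − 67.689 + 760 − 41.778 = 655.533.
∂Q_x/∂P_o = −1.98, so E_xy = -1.98·(21.1/655.533) ≈ -0.064.
E_xy < 0: the goods are complements.

-0.064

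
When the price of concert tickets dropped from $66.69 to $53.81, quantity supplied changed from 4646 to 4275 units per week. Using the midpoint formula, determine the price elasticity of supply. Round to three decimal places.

%Δq = (4275 − 4646)/[(4646 + 4275)/2] = -371/4460.5 ≈ -0.0832.
%ΔP = (53.81 − 66.69)/[(66.69 + 53.81)/2] = -12.88/60.25 ≈ -0.2138.
Arc elasticity E = %Δq/%ΔP ≈ -0.0832/-0.2138 ≈ 0.389.
|E| < 1: supply is inelastic over this range.

0.389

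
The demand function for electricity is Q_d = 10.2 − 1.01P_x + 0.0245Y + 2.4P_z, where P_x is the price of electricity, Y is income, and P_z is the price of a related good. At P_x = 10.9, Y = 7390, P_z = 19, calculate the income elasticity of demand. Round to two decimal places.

0.80

Evaluating quantity at (P_x, Y, P_z) gives Q_d = 10.2 − 1.01(10.9) + 0.0245(7390) + 2.4(19) = 10.2 − 11.009 + 181.055 + 45.6 = 225.846.
∂Q_d/∂Y = +0.0245, so E_I = 0.0245·(7390/225.846) ≈ 0.80.
E_I ∈ (0,1): normal good (necessity).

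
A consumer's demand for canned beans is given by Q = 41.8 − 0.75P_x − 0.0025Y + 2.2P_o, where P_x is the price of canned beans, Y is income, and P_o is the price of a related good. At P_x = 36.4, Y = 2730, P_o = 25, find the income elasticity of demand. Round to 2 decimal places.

Q = 41.8 − 0.75(36.4) − 0.0025(2730) + 2.2(25) = 41.8 − 27.3 − 6.825 + 55 = 62.675.
∂Q/∂Y = −0.0025, so E_I = -0.0025·(2730/62.675) ≈ -0.11.
E_I < 0: inferior good.

-0.11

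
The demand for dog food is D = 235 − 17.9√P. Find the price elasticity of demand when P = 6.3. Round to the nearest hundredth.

-0.12

At P = 6.3, D = 190.0714.
dD/dP = −17.9/(2√P) = −17.9/(2·2.51).
Point elasticity E = (dD/dP)·(P/D) = -3.5658 × 6.3/190.0714 ≈ -0.12.
|E| < 1, so demand is inelastic at this price.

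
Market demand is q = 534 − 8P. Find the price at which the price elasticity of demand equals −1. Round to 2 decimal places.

For linear demand q = a − bP, E = −bP/(a − bP). |E| = 1 ⇒ bP = a − bP ⇒ P = a/(2b).
P = 534/(2·8) ≈ 33.38.

33.38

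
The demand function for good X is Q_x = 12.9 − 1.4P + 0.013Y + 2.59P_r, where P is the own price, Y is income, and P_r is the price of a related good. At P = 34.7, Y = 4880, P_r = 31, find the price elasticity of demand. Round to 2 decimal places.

-0.45

At the given point, Q_x = 12.9 − 1.4(34.7) + 0.013(4880) + 2.59(31) = 12.9 − 48.58 + 63.44 + 80.29 = 108.05.
∂Q_x/∂P = −1.4, so E_p = (−1.4)·(34.7/108.05) ≈ -0.45.
|E_p| < 1: demand is inelastic.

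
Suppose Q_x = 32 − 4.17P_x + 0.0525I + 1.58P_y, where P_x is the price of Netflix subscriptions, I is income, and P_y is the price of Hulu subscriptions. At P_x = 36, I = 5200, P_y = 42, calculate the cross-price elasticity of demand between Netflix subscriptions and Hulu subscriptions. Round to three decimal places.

0.300

Q_x = 32 − 4.17(36) + 0.0525(5200) + 1.58(42) = 32 − 150.12 + 273 + 66.36 = 221.24.
∂Q_x/∂P_y = +1.58, so E_xy = 1.58·(42/221.24) ≈ 0.300.
E_xy > 0: the goods are substitutes.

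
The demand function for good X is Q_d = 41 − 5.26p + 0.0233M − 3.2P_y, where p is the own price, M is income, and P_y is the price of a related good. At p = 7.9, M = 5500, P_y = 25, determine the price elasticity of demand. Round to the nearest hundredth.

Evaluating quantity at (p, M, P_y) gives Q_d = 41 − 5.26(7.9) + 0.0233(5500) − 3.2(25) = 41 − 41.554 + 128.15 − 80 = 47.596.
∂Q_d/∂p = −5.26, so E_p = (−5.26)·(7.9/47.596) ≈ -0.87.
|E_p| < 1: demand is inelastic.

-0.87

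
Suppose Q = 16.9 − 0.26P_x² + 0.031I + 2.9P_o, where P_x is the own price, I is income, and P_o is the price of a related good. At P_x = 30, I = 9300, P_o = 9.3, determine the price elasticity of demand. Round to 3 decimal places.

At the given point, Q = 16.9 − 0.26(30)² + 0.031(9300) + 2.9(9.3) = 16.9 − 234 + 288.3 + 26.97 = 98.17.
∂Q/∂P_x = −2·0.26·P_x = -15.6, so E_p = -15.6·(30/98.17) ≈ -4.767.
|E_p| > 1: demand is elastic.

-4.767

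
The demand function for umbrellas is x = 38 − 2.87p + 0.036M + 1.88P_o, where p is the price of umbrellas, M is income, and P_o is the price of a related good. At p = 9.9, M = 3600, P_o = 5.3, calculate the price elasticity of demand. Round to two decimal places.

Evaluating quantity at (p, M, P_o) gives x = 38 − 2.87(9.9) + 0.036(3600) + 1.88(5.3) = 38 − 28.413 + 129.6 + 9.964 = 149.151.
∂x/∂p = −2.87, so E_p = (−2.87)·(9.9/149.151) ≈ -0.19.
|E_p| < 1: demand is inelastic.

-0.19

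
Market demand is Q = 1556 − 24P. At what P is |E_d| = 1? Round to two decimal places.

For linear demand Q = a − bP, E = −bP/(a − bP). |E| = 1 ⇒ bP = a − bP ⇒ P = a/(2b).
P = 1556/(2·24) ≈ 32.42.

32.42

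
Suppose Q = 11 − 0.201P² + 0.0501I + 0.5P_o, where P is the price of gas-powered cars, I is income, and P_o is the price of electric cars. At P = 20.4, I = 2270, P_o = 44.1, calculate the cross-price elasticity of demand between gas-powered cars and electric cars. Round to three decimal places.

First evaluate Q: 11 − 0.201(20.4)² + 0.0501(2270) + 0.5(44.1) = 11 − 83.6482 + 113.727 + 22.05 = 63.1288.
∂Q/∂P_o = +0.5, so E_xy = 0.5·(44.1/63.1288) ≈ 0.349.
E_xy > 0: the goods are substitutes.

0.349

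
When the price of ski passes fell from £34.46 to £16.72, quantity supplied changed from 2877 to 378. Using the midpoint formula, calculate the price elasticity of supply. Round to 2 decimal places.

%ΔQ = (378 − 2877)/[(2877 + 378)/2] = -2499/1627.5 ≈ -1.5355.
%ΔP = (16.72 − 34.46)/[(34.46 + 16.72)/2] = -17.74/25.59 ≈ -0.6932.
Arc elasticity E = %ΔQ/%ΔP ≈ -1.5355/-0.6932 ≈ 2.21.
|E| > 1: supply is elastic over this range.

2.21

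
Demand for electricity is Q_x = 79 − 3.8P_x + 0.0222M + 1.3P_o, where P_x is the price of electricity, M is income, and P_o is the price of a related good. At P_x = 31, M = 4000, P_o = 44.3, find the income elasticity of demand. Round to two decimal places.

0.83

First evaluate Q_x: 79 − 3.8(31) + 0.0222(4000) + 1.3(44.3) = 79 − 117.8 + 88.8 + 57.59 = 107.59.
∂Q_x/∂M = +0.0222, so E_I = 0.0222·(4000/107.59) ≈ 0.83.
E_I ∈ (0,1): normal good (necessity).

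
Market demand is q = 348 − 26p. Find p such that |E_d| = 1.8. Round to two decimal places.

Set −bp/(a − bp) = −1.8 ⇒ bp = 1.8(a − bp) ⇒ bp(1+1.8) = 1.8·a.
p = 1.8·348/(26·2.8) ≈ 8.60.

8.60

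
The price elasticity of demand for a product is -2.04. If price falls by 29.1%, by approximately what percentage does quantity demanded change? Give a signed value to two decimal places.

59.36

%ΔQ ≈ E × %ΔP = (-2.04) × (-29.1%) ≈ 59.36%.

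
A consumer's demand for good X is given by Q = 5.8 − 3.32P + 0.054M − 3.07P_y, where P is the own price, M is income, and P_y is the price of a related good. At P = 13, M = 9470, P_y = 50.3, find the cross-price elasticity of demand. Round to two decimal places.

-0.48

Q = 5.8 − 3.32(13) + 0.054(9470) − 3.07(50.3) = 5.8 − 43.16 + 511.38 − 154.421 = 319.599.
∂Q/∂P_y = −3.07, so E_xy = -3.07·(50.3/319.599) ≈ -0.48.
E_xy < 0: the goods are complements.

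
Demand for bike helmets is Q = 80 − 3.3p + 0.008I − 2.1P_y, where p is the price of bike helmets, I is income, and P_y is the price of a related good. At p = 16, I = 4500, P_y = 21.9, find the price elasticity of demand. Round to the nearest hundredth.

Evaluating quantity at (p, I, P_y) gives Q = 80 − 3.3(16) + 0.008(4500) − 2.1(21.9) = 80 − 52.8 + 36 − 45.99 = 17.21.
∂Q/∂p = −3.3, so E_p = (−3.3)·(16/17.21) ≈ -3.07.
|E_p| > 1: demand is elastic.

-3.07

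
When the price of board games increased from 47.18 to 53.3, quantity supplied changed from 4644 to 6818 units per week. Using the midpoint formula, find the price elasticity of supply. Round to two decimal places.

%ΔQ = (6818 − 4644)/[(4644 + 6818)/2] = 2174/5731 ≈ 0.3793.
%ΔP = (53.3 − 47.18)/[(47.18 + 53.3)/2] = 6.12/50.24 ≈ 0.1218.
Arc elasticity E = %ΔQ/%ΔP ≈ 0.3793/0.1218 ≈ 3.11.
|E| > 1: supply is elastic over this range.

3.11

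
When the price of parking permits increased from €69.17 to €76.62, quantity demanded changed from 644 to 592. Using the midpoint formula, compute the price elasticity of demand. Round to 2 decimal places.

-0.82

%Δq = (592 − 644)/[(644 + 592)/2] = -52/618 ≈ -0.0841.
%ΔP = (76.62 − 69.17)/[(69.17 + 76.62)/2] = 7.45/72.895 ≈ 0.1022.
Arc elasticity E = %Δq/%ΔP ≈ -0.0841/0.1022 ≈ -0.82.
|E| < 1: demand is inelastic over this range.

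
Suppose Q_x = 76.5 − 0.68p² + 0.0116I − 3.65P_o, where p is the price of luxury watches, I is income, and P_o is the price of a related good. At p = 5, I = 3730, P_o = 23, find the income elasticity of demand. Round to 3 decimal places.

2.299

First evaluate Q_x: 76.5 − 0.68(5)² + 0.0116(3730) − 3.65(23) = 76.5 − 17 + 43.268 − 83.95 = 18.818.
∂Q_x/∂I = +0.0116, so E_I = 0.0116·(3730/18.818) ≈ 2.299.
E_I > 1: normal good (luxury).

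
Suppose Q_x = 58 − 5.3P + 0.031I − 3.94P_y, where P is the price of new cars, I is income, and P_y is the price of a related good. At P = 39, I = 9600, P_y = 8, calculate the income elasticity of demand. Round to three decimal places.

2.535

At the given point, Q_x = 58 − 5.3(39) + 0.031(9600) − 3.94(8) = 58 − 206.7 + 297.6 − 31.52 = 117.38.
∂Q_x/∂I = +0.031, so E_I = 0.031·(9600/117.38) ≈ 2.535.
E_I > 1: normal good (luxury).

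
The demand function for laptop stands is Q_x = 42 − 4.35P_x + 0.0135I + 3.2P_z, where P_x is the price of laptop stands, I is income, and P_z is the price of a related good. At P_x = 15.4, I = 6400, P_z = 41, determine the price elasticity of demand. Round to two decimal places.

-0.35

Evaluating quantity at (P_x, I, P_z) gives Q_x = 42 − 4.35(15.4) + 0.0135(6400) + 3.2(41) = 42 − 66.99 + 86.4 + 131.2 = 192.61.
∂Q_x/∂P_x = −4.35, so E_p = (−4.35)·(15.4/192.61) ≈ -0.35.
|E_p| < 1: demand is inelastic.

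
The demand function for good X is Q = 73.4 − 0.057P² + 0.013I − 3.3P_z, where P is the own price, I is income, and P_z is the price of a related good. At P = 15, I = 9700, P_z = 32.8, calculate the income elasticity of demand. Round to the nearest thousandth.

At the given point, Q = 73.4 − 0.057(15)² + 0.013(9700) − 3.3(32.8) = 73.4 − 12.825 + 126.1 − 108.24 = 78.435.
∂Q/∂I = +0.013, so E_I = 0.013·(9700/78.435) ≈ 1.608.
E_I > 1: normal good (luxury).

1.608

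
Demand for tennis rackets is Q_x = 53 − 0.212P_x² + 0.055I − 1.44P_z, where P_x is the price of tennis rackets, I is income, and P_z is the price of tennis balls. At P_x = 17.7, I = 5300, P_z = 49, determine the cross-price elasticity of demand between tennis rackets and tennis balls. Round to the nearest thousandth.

At the given point, Q_x = 53 − 0.212(17.7)² + 0.055(5300) − 1.44(49) = 53 − 66.4175 + 291.5 − 70.56 = 207.5225.
∂Q_x/∂P_z = −1.44, so E_xy = -1.44·(49/207.5225) ≈ -0.340.
E_xy < 0: the goods are complements.

-0.340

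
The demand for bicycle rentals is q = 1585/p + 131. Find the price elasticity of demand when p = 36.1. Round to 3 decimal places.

-0.251

At p = 36.1, q = 174.9058.
dq/dp = −1585/p² = −1.2162.
Point elasticity E = (dq/dp)·(p/q) = -1.2162 × 36.1/174.9058 ≈ -0.251.
|E| < 1, so demand is inelastic at this price.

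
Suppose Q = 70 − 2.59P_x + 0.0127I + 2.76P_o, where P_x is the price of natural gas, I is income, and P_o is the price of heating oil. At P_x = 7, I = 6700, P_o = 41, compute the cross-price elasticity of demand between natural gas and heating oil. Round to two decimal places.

0.45

Evaluating quantity at (P_x, I, P_o) gives Q = 70 − 2.59(7) + 0.0127(6700) + 2.76(41) = 70 − 18.13 + 85.09 + 113.16 = 250.12.
∂Q/∂P_o = +2.76, so E_xy = 2.76·(41/250.12) ≈ 0.45.
E_xy > 0: the goods are substitutes.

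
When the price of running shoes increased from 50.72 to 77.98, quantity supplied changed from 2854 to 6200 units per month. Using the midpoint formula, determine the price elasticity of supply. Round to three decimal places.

1.745

%ΔQ = (6200 − 2854)/[(2854 + 6200)/2] = 3346/4527 ≈ 0.7391.
%Δp = (77.98 − 50.72)/[(50.72 + 77.98)/2] = 27.26/64.35 ≈ 0.4236.
Arc elasticity E = %ΔQ/%Δp ≈ 0.7391/0.4236 ≈ 1.745.
|E| > 1: supply is elastic over this range.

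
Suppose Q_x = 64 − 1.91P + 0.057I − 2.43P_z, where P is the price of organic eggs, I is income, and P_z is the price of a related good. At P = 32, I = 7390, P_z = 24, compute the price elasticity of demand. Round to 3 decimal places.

-0.167

Evaluating quantity at (P, I, P_z) gives Q_x = 64 − 1.91(32) + 0.057(7390) − 2.43(24) = 64 − 61.12 + 421.23 − 58.32 = 365.79.
∂Q_x/∂P = −1.91, so E_p = (−1.91)·(32/365.79) ≈ -0.167.
|E_p| < 1: demand is inelastic.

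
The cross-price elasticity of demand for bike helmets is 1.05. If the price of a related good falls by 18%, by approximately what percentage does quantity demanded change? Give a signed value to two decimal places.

%ΔQ ≈ E × %ΔP_y = (1.05) × (-18%) = -18.90%.

-18.90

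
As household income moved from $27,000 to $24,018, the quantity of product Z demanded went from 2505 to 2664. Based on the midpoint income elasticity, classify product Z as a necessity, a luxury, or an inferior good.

%ΔQ = (2664 − 2505)/[(2505+2664)/2] = 159/2584.5 ≈ 0.0615.
%ΔM = (24,018 − 27,000)/[(27,000+24,018)/2] = -2982/25509 ≈ -0.1169.
E_I = %ΔQ/%ΔM ≈ -0.526.
E_I < 0: inferior good.

inferior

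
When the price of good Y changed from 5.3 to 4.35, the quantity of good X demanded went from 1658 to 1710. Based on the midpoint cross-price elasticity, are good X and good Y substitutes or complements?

%ΔQ_x = (1710 − 1658)/[(1658+1710)/2] = 52/1684 ≈ 0.0309.
%ΔP_y = (4.35 − 5.3)/[(5.3+4.35)/2] ≈ -0.1969.
E_xy = 0.0309/-0.1969 ≈ -0.157.
E_xy < 0, so the goods are complements.

complements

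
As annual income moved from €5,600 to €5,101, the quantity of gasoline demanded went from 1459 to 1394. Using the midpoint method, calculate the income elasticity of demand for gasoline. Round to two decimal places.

%ΔQ = (1394 − 1459)/[(1459+1394)/2] = -65/1426.5 ≈ -0.0456.
%ΔI = (5,101 − 5,600)/[(5,600+5,101)/2] = -499/5350.5 ≈ -0.0933.
E_I = %ΔQ/%ΔI ≈ 0.49.
E_I ∈ (0,1): normal good (necessity).

0.49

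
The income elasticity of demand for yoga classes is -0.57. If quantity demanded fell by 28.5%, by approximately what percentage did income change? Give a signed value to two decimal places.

%ΔQ ≈ E × %ΔI ⇒ %ΔI = %ΔQ / E = (-28.5%)/(-0.57) = 50.00%.

50.00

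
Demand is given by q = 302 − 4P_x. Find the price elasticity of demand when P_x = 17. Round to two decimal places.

-0.29

At P_x = 17, q = 234.
dq/dP_x = −4.
Point elasticity E = (dq/dP_x)·(P_x/q) = -4 × 17/234 ≈ -0.29.
|E| < 1, so demand is inelastic at this price.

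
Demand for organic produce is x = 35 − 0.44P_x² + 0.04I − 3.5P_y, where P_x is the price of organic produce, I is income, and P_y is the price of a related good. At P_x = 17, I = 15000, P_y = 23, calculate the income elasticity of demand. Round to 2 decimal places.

1.40

First evaluate x: 35 − 0.44(17)² + 0.04(15000) − 3.5(23) = 35 − 127.16 + 600 − 80.5 = 427.34.
∂x/∂I = +0.04, so E_I = 0.04·(15000/427.34) ≈ 1.40.
E_I > 1: normal good (luxury).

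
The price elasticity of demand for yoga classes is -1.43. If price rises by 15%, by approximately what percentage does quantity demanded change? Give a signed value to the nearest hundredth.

-21.45

%ΔQ ≈ E × %ΔP = (-1.43) × (15%) = -21.45%.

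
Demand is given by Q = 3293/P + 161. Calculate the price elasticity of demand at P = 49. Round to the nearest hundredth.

-0.29

At P = 49, Q = 228.2041.
dQ/dP = −3293/P² = −1.3715.
Point elasticity E = (dQ/dP)·(P/Q) = -1.3715 × 49/228.2041 ≈ -0.29.
|E| < 1, so demand is inelastic at this price.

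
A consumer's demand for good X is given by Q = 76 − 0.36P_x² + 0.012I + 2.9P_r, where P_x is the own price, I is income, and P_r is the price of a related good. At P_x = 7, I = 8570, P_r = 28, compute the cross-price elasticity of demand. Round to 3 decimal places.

0.335

Substituting, Q = 76 − 0.36(7)² + 0.012(8570) + 2.9(28) = 76 − 17.64 + 102.84 + 81.2 = 242.4.
∂Q/∂P_r = +2.9, so E_xy = 2.9·(28/242.4) ≈ 0.335.
E_xy > 0: the goods are substitutes.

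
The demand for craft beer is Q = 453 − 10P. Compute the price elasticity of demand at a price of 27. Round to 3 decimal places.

-1.475

At P = 27, Q = 183.
dQ/dP = −10.
Point elasticity E = (dQ/dP)·(P/Q) = -10 × 27/183 ≈ -1.475.
|E| > 1, so demand is elastic at this price.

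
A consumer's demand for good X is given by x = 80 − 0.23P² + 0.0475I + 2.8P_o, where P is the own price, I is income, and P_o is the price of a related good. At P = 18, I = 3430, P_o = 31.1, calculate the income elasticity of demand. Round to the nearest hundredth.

At the given point, x = 80 − 0.23(18)² + 0.0475(3430) + 2.8(31.1) = 80 − 74.52 + 162.925 + 87.08 = 255.485.
∂x/∂I = +0.0475, so E_I = 0.0475·(3430/255.485) ≈ 0.64.
E_I ∈ (0,1): normal good (necessity).

0.64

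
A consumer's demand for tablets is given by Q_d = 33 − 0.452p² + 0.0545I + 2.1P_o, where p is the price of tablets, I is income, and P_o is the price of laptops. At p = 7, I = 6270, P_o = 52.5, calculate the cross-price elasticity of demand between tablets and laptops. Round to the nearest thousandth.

0.238

Substituting, Q_d = 33 − 0.452(7)² + 0.0545(6270) + 2.1(52.5) = 33 − 22.148 + 341.715 + 110.25 = 462.817.
∂Q_d/∂P_o = +2.1, so E_xy = 2.1·(52.5/462.817) ≈ 0.238.
E_xy > 0: the goods are substitutes.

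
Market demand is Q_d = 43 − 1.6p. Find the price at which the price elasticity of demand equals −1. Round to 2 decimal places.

13.44

For linear demand Q_d = a − bp, E = −bp/(a − bp). |E| = 1 ⇒ bp = a − bp ⇒ p = a/(2b).
p = 43/(2·1.6) ≈ 13.44.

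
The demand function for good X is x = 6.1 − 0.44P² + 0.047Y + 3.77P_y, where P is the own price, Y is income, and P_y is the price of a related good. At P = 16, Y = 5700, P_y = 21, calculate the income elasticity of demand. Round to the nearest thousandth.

Evaluating quantity at (P, Y, P_y) gives x = 6.1 − 0.44(16)² + 0.047(5700) + 3.77(21) = 6.1 − 112.64 + 267.9 + 79.17 = 240.53.
∂x/∂Y = +0.047, so E_I = 0.047·(5700/240.53) ≈ 1.114.
E_I > 1: normal good (luxury).

1.114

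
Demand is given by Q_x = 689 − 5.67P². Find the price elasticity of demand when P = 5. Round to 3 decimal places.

-0.518

At P = 5, Q_x = 547.25.
dQ_x/dP = −2·5.67·P = −56.7.
Point elasticity E = (dQ_x/dP)·(P/Q_x) = -56.7 × 5/547.25 ≈ -0.518.
|E| < 1, so demand is inelastic at this price.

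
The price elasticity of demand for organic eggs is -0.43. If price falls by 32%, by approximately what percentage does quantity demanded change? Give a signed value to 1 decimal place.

%ΔQ ≈ E × %ΔP = (-0.43) × (-32%) ≈ 13.8%.

13.8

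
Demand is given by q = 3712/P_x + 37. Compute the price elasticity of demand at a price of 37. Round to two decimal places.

-0.73

At P_x = 37, q = 137.3243.
dq/dP_x = −3712/P_x² = −2.7115.
Point elasticity E = (dq/dP_x)·(P_x/q) = -2.7115 × 37/137.3243 ≈ -0.73.
|E| < 1, so demand is inelastic at this price.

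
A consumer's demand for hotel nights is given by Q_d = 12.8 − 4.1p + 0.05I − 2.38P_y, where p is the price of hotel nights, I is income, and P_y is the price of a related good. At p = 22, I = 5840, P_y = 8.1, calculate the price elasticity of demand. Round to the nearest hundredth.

-0.46

At the given point, Q_d = 12.8 − 4.1(22) + 0.05(5840) − 2.38(8.1) = 12.8 − 90.2 + 292 − 19.278 = 195.322.
∂Q_d/∂p = −4.1, so E_p = (−4.1)·(22/195.322) ≈ -0.46.
|E_p| < 1: demand is inelastic.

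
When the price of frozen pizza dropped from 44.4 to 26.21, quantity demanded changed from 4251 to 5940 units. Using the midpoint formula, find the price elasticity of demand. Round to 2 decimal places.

-0.64

%Δq = (5940 − 4251)/[(4251 + 5940)/2] = 1689/5095.5 ≈ 0.3315.
%ΔP = (26.21 − 44.4)/[(44.4 + 26.21)/2] = -18.19/35.305 ≈ -0.5152.
Arc elasticity E = %Δq/%ΔP ≈ 0.3315/-0.5152 ≈ -0.64.
|E| < 1: demand is inelastic over this range.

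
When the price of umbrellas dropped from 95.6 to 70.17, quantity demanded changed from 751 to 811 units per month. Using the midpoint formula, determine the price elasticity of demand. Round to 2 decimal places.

-0.25

%Δq = (811 − 751)/[(751 + 811)/2] = 60/781 ≈ 0.0768.
%ΔP = (70.17 − 95.6)/[(95.6 + 70.17)/2] = -25.43/82.885 ≈ -0.3068.
Arc elasticity E = %Δq/%ΔP ≈ 0.0768/-0.3068 ≈ -0.25.
|E| < 1: demand is inelastic over this range.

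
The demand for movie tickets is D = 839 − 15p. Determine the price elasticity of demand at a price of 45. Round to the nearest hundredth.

At p = 45, D = 164.
dD/dp = −15.
Point elasticity E = (dD/dp)·(p/D) = -15 × 45/164 ≈ -4.12.
|E| > 1, so demand is elastic at this price.

-4.12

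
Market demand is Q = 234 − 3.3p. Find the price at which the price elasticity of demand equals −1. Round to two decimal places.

For linear demand Q = a − bp, E = −bp/(a − bp). |E| = 1 ⇒ bp = a − bp ⇒ p = a/(2b).
p = 234/(2·3.3) ≈ 35.45.

35.45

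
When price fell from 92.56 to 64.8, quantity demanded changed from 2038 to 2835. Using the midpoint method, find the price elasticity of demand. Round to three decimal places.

-0.927

%Δq = (2835 − 2038)/[(2038 + 2835)/2] = 797/2436.5 ≈ 0.3271.
%Δp = (64.8 − 92.56)/[(92.56 + 64.8)/2] = -27.76/78.68 ≈ -0.3528.
Arc elasticity E = %Δq/%Δp ≈ 0.3271/-0.3528 ≈ -0.927.
|E| < 1: demand is inelastic over this range.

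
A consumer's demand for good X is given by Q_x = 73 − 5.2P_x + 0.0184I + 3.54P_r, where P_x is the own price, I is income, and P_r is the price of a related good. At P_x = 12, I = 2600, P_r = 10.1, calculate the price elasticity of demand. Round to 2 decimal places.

Q_x = 73 − 5.2(12) + 0.0184(2600) + 3.54(10.1) = 73 − 62.4 + 47.84 + 35.754 = 94.194.
∂Q_x/∂P_x = −5.2, so E_p = (−5.2)·(12/94.194) ≈ -0.66.
|E_p| < 1: demand is inelastic.

-0.66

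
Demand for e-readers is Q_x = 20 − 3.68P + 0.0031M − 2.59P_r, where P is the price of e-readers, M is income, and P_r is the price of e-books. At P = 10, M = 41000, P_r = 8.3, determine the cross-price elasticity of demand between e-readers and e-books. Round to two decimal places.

Evaluating quantity at (P, M, P_r) gives Q_x = 20 − 3.68(10) + 0.0031(41000) − 2.59(8.3) = 20 − 36.8 + 127.1 − 21.497 = 88.803.
∂Q_x/∂P_r = −2.59, so E_xy = -2.59·(8.3/88.803) ≈ -0.24.
E_xy < 0: the goods are complements.

-0.24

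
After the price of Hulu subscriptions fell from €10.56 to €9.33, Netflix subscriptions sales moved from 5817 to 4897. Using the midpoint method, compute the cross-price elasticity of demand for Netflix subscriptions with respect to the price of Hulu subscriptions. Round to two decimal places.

1.39

%ΔQ_x = (4897 − 5817)/[(5817+4897)/2] = -920/5357 ≈ -0.1717.
%ΔP_y = (9.33 − 10.56)/[(10.56+9.33)/2] ≈ -0.1237.
E_xy = -0.1717/-0.1237 ≈ 1.39.
E_xy > 0, so Netflix subscriptions and Hulu subscriptions are substitutes.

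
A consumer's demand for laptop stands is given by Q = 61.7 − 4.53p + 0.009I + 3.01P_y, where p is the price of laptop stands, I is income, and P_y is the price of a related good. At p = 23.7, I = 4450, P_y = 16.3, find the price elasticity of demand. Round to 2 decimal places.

-2.47

First evaluate Q: 61.7 − 4.53(23.7) + 0.009(4450) + 3.01(16.3) = 61.7 − 107.361 + 40.05 + 49.063 = 43.452.
∂Q/∂p = −4.53, so E_p = (−4.53)·(23.7/43.452) ≈ -2.47.
|E_p| > 1: demand is elastic.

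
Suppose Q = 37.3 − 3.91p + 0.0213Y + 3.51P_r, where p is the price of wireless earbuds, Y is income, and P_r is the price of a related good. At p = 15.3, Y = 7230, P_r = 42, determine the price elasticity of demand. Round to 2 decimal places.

-0.21

Evaluating quantity at (p, Y, P_r) gives Q = 37.3 − 3.91(15.3) + 0.0213(7230) + 3.51(42) = 37.3 − 59.823 + 153.999 + 147.42 = 278.896.
∂Q/∂p = −3.91, so E_p = (−3.91)·(15.3/278.896) ≈ -0.21.
|E_p| < 1: demand is inelastic.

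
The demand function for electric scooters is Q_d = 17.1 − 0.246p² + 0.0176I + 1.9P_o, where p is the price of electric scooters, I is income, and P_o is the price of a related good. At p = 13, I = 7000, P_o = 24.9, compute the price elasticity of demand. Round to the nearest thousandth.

-0.569

At the given point, Q_d = 17.1 − 0.246(13)² + 0.0176(7000) + 1.9(24.9) = 17.1 − 41.574 + 123.2 + 47.31 = 146.036.
∂Q_d/∂p = −2·0.246·p = -6.396, so E_p = -6.396·(13/146.036) ≈ -0.569.
|E_p| < 1: demand is inelastic.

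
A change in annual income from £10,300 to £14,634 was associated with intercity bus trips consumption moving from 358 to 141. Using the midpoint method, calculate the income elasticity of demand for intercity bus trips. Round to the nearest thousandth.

-2.502

%ΔQ = (141 − 358)/[(358+141)/2] = -217/249.5 ≈ -0.8697.
%ΔY = (14,634 − 10,300)/[(10,300+14,634)/2] = 4334/12467 ≈ 0.3476.
E_I = %ΔQ/%ΔY ≈ -2.502.
E_I < 0: inferior good.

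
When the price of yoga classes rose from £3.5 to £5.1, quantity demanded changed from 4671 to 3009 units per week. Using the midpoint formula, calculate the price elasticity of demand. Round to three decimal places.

-1.163

%Δq = (3009 − 4671)/[(4671 + 3009)/2] = -1662/3840 ≈ -0.4328.
%ΔP = (5.1 − 3.5)/[(3.5 + 5.1)/2] = 1.6/4.3 ≈ 0.3721.
Arc elasticity E = %Δq/%ΔP ≈ -0.4328/0.3721 ≈ -1.163.
|E| > 1: demand is elastic over this range.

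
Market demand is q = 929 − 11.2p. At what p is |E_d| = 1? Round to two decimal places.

For linear demand q = a − bp, E = −bp/(a − bp). |E| = 1 ⇒ bp = a − bp ⇒ p = a/(2b).
p = 929/(2·11.2) ≈ 41.47.

41.47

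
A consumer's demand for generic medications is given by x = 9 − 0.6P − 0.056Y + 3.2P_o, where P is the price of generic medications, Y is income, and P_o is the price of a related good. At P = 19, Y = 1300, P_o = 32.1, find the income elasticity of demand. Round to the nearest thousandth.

Evaluating quantity at (P, Y, P_o) gives x = 9 − 0.6(19) − 0.056(1300) + 3.2(32.1) = 9 − 11.4 − 72.8 + 102.72 = 27.52.
∂x/∂Y = −0.056, so E_I = -0.056·(1300/27.52) ≈ -2.645.
E_I < 0: inferior good.

-2.645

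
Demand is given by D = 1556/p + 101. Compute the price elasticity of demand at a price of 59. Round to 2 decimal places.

-0.21

At p = 59, D = 127.3729.
dD/dp = −1556/p² = −0.447.
Point elasticity E = (dD/dp)·(p/D) = -0.447 × 59/127.3729 ≈ -0.21.
|E| < 1, so demand is inelastic at this price.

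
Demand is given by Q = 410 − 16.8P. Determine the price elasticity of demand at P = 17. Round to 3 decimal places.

-2.296

At P = 17, Q = 124.4.
dQ/dP = −16.8.
Point elasticity E = (dQ/dP)·(P/Q) = -16.8 × 17/124.4 ≈ -2.296.
|E| > 1, so demand is elastic at this price.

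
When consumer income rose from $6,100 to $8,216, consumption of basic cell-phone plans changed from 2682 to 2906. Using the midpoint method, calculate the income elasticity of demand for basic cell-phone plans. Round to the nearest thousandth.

0.271

%ΔQ = (2906 − 2682)/[(2682+2906)/2] = 224/2794 ≈ 0.0802.
%ΔI = (8,216 − 6,100)/[(6,100+8,216)/2] = 2116/7158 ≈ 0.2956.
E_I = %ΔQ/%ΔI ≈ 0.271.
E_I ∈ (0,1): normal good (necessity).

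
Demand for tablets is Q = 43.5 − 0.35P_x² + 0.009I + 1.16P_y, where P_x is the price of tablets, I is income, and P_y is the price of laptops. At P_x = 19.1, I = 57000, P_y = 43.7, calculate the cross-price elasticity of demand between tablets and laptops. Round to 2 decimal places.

At the given point, Q = 43.5 − 0.35(19.1)² + 0.009(57000) + 1.16(43.7) = 43.5 − 127.6835 + 513 + 50.692 = 479.5085.
∂Q/∂P_y = +1.16, so E_xy = 1.16·(43.7/479.5085) ≈ 0.11.
E_xy > 0: the goods are substitutes.

0.11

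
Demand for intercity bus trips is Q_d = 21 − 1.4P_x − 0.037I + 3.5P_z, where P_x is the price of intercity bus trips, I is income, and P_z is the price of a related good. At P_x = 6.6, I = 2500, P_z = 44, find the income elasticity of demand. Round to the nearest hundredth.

-1.26

At the given point, Q_d = 21 − 1.4(6.6) − 0.037(2500) + 3.5(44) = 21 − 9.24 − 92.5 + 154 = 73.26.
∂Q_d/∂I = −0.037, so E_I = -0.037·(2500/73.26) ≈ -1.26.
E_I < 0: inferior good.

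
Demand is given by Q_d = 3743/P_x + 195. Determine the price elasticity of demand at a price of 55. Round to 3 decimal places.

-0.259

At P_x = 55, Q_d = 263.0545.
dQ_d/dP_x = −3743/P_x² = −1.2374.
Point elasticity E = (dQ_d/dP_x)·(P_x/Q_d) = -1.2374 × 55/263.0545 ≈ -0.259.
|E| < 1, so demand is inelastic at this price.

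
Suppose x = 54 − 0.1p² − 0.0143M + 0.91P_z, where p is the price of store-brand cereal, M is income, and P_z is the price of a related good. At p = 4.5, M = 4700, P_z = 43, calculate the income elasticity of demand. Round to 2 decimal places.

x = 54 − 0.1(4.5)² − 0.0143(4700) + 0.91(43) = 54 − 2.025 − 67.21 + 39.13 = 23.895.
∂x/∂M = −0.0143, so E_I = -0.0143·(4700/23.895) ≈ -2.81.
E_I < 0: inferior good.

-2.81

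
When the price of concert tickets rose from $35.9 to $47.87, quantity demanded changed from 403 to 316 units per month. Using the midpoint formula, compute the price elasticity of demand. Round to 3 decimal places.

%Δq = (316 − 403)/[(403 + 316)/2] = -87/359.5 ≈ -0.2420.
%ΔP = (47.87 − 35.9)/[(35.9 + 47.87)/2] = 11.97/41.885 ≈ 0.2858.
Arc elasticity E = %Δq/%ΔP ≈ -0.2420/0.2858 ≈ -0.847.
|E| < 1: demand is inelastic over this range.

-0.847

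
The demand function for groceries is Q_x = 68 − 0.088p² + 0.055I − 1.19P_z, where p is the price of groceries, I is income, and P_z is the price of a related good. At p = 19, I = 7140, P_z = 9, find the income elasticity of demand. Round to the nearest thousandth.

Substituting, Q_x = 68 − 0.088(19)² + 0.055(7140) − 1.19(9) = 68 − 31.768 + 392.7 − 10.71 = 418.222.
∂Q_x/∂I = +0.055, so E_I = 0.055·(7140/418.222) ≈ 0.939.
E_I ∈ (0,1): normal good (necessity).

0.939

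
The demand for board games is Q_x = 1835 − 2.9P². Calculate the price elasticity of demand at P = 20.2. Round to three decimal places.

At P = 20.2, Q_x = 651.684.
dQ_x/dP = −2·2.9·P = −117.16.
Point elasticity E = (dQ_x/dP)·(P/Q_x) = -117.16 × 20.2/651.684 ≈ -3.632.
|E| > 1, so demand is elastic at this price.

-3.632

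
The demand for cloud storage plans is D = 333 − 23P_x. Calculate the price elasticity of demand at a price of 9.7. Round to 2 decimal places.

-2.03

At P_x = 9.7, D = 109.9.
dD/dP_x = −23.
Point elasticity E = (dD/dP_x)·(P_x/D) = -23 × 9.7/109.9 ≈ -2.03.
|E| > 1, so demand is elastic at this price.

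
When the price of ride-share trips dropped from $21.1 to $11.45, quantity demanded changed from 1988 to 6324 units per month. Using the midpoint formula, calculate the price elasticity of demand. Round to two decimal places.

-1.76

%ΔQ = (6324 − 1988)/[(1988 + 6324)/2] = 4336/4156 ≈ 1.0433.
%ΔP = (11.45 − 21.1)/[(21.1 + 11.45)/2] = -9.65/16.275 ≈ -0.5929.
Arc elasticity E = %ΔQ/%ΔP ≈ 1.0433/-0.5929 ≈ -1.76.
|E| > 1: demand is elastic over this range.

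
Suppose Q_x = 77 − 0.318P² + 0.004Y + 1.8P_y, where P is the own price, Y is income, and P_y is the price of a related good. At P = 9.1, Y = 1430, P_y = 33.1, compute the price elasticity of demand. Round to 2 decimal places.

First evaluate Q_x: 77 − 0.318(9.1)² + 0.004(1430) + 1.8(33.1) = 77 − 26.3336 + 5.72 + 59.58 = 115.9664.
∂Q_x/∂P = −2·0.318·P = -5.7876, so E_p = -5.7876·(9.1/115.9664) ≈ -0.45.
|E_p| < 1: demand is inelastic.

-0.45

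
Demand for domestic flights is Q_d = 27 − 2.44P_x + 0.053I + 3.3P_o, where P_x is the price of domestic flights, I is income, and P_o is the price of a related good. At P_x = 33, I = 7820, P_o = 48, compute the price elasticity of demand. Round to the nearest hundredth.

-0.16

At the given point, Q_d = 27 − 2.44(33) + 0.053(7820) + 3.3(48) = 27 − 80.52 + 414.46 + 158.4 = 519.34.
∂Q_d/∂P_x = −2.44, so E_p = (−2.44)·(33/519.34) ≈ -0.16.
|E_p| < 1: demand is inelastic.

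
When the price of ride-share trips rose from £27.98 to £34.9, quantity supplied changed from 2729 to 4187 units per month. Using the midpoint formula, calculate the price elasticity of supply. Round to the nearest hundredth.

1.92

%Δq = (4187 − 2729)/[(2729 + 4187)/2] = 1458/3458 ≈ 0.4216.
%Δp = (34.9 − 27.98)/[(27.98 + 34.9)/2] = 6.92/31.44 ≈ 0.2201.
Arc elasticity E = %Δq/%Δp ≈ 0.4216/0.2201 ≈ 1.92.
|E| > 1: supply is elastic over this range.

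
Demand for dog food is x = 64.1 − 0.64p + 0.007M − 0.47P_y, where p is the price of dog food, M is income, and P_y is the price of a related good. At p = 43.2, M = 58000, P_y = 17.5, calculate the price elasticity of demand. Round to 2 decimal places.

Substituting, x = 64.1 − 0.64(43.2) + 0.007(58000) − 0.47(17.5) = 64.1 − 27.648 + 406 − 8.225 = 434.227.
∂x/∂p = −0.64, so E_p = (−0.64)·(43.2/434.227) ≈ -0.06.
|E_p| < 1: demand is inelastic.

-0.06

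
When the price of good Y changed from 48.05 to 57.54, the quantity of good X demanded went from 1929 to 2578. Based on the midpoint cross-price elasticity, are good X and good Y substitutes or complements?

%ΔQ_x = (2578 − 1929)/[(1929+2578)/2] = 649/2253.5 ≈ 0.2880.
%ΔP_y = (57.54 − 48.05)/[(48.05+57.54)/2] ≈ 0.1798.
E_xy = 0.2880/0.1798 ≈ 1.602.
E_xy > 0, so the goods are substitutes.

substitutes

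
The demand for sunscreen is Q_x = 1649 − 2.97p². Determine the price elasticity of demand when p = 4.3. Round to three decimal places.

-0.069

At p = 4.3, Q_x = 1594.0847.
dQ_x/dp = −2·2.97·p = −25.542.
Point elasticity E = (dQ_x/dp)·(p/Q_x) = -25.542 × 4.3/1594.0847 ≈ -0.069.
|E| < 1, so demand is inelastic at this price.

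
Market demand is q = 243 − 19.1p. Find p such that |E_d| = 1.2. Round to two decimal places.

6.94

Set −bp/(a − bp) = −1.2 ⇒ bp = 1.2(a − bp) ⇒ bp(1+1.2) = 1.2·a.
p = 1.2·243/(19.1·2.2) ≈ 6.94.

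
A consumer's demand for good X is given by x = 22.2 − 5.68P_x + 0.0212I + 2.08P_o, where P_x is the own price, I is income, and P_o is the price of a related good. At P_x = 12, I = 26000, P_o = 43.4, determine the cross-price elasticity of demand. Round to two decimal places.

At the given point, x = 22.2 − 5.68(12) + 0.0212(26000) + 2.08(43.4) = 22.2 − 68.16 + 551.2 + 90.272 = 595.512.
∂x/∂P_o = +2.08, so E_xy = 2.08·(43.4/595.512) ≈ 0.15.
E_xy > 0: the goods are substitutes.

0.15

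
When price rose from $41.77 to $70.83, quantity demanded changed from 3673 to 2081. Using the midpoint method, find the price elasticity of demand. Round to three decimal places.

-1.072

%ΔQ = (2081 − 3673)/[(3673 + 2081)/2] = -1592/2877 ≈ -0.5534.
%ΔP = (70.83 − 41.77)/[(41.77 + 70.83)/2] = 29.06/56.3 ≈ 0.5162.
Arc elasticity E = %ΔQ/%ΔP ≈ -0.5534/0.5162 ≈ -1.072.
|E| > 1: demand is elastic over this range.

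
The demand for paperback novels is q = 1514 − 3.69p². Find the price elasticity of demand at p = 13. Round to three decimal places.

-1.401

At p = 13, q = 890.39.
dq/dp = −2·3.69·p = −95.94.
Point elasticity E = (dq/dp)·(p/q) = -95.94 × 13/890.39 ≈ -1.401.
|E| > 1, so demand is elastic at this price.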